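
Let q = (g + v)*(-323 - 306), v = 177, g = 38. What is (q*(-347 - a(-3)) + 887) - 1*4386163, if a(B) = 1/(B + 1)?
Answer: 84947303/2 ≈ 4.2474e+7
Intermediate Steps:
a(B) = 1/(1 + B)
q = -135235 (q = (38 + 177)*(-323 - 306) = 215*(-629) = -135235)
(q*(-347 - a(-3)) + 887) - 1*4386163 = (-135235*(-347 - 1/(1 - 3)) + 887) - 1*4386163 = (-135235*(-347 - 1/(-2)) + 887) - 4386163 = (-135235*(-347 - 1*(-½)) + 887) - 4386163 = (-135235*(-347 + ½) + 887) - 4386163 = (-135235*(-693/2) + 887) - 4386163 = (93717855/2 + 887) - 4386163 = 93719629/2 - 4386163 = 84947303/2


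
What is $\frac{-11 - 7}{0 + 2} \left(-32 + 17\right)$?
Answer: $135$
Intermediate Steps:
$\frac{-11 - 7}{0 + 2} \left(-32 + 17\right) = - \frac{18}{2} \left(-15\right) = \left(-18\right) \frac{1}{2} \left(-15\right) = \left(-9\right) \left(-15\right) = 135$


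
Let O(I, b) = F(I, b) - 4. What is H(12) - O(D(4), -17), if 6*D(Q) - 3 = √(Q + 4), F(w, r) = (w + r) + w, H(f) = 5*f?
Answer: 80 - 2*√2/3 ≈ 79.057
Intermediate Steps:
F(w, r) = r + 2*w (F(w, r) = (r + w) + w = r + 2*w)
D(Q) = ½ + √(4 + Q)/6 (D(Q) = ½ + √(Q + 4)/6 = ½ + √(4 + Q)/6)
O(I, b) = -4 + b + 2*I (O(I, b) = (b + 2*I) - 4 = -4 + b + 2*I)
H(12) - O(D(4), -17) = 5*12 - (-4 - 17 + 2*(½ + √(4 + 4)/6)) = 60 - (-4 - 17 + 2*(½ + √8/6)) = 60 - (-4 - 17 + 2*(½ + (2*√2)/6)) = 60 - (-4 - 17 + 2*(½ + √2/3)) = 60 - (-4 - 17 + (1 + 2*√2/3)) = 60 - (-20 + 2*√2/3) = 60 + (20 - 2*√2/3) = 80 - 2*√2/3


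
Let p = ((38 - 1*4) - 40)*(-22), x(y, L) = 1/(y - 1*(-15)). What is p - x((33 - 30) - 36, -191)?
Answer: 2377/18 ≈ 132.06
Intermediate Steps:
x(y, L) = 1/(15 + y) (x(y, L) = 1/(y + 15) = 1/(15 + y))
p = 132 (p = ((38 - 4) - 40)*(-22) = (34 - 40)*(-22) = -6*(-22) = 132)
p - x((33 - 30) - 36, -191) = 132 - 1/(15 + ((33 - 30) - 36)) = 132 - 1/(15 + (3 - 36)) = 132 - 1/(15 - 33) = 132 - 1/(-18) = 132 - 1*(-1/18) = 132 + 1/18 = 2377/18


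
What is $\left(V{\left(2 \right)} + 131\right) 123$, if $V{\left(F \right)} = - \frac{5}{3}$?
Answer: $15908$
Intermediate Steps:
$V{\left(F \right)} = - \frac{5}{3}$ ($V{\left(F \right)} = \left(-5\right) \frac{1}{3} = - \frac{5}{3}$)
$\left(V{\left(2 \right)} + 131\right) 123 = \left(- \frac{5}{3} + 131\right) 123 = \frac{388}{3} \cdot 123 = 15908$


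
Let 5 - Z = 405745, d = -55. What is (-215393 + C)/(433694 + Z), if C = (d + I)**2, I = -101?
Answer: -191057/27954 ≈ -6.8347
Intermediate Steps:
Z = -405740 (Z = 5 - 1*405745 = 5 - 405745 = -405740)
C = 24336 (C = (-55 - 101)**2 = (-156)**2 = 24336)
(-215393 + C)/(433694 + Z) = (-215393 + 24336)/(433694 - 405740) = -191057/27954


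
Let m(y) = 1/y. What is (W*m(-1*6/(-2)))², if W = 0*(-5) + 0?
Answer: 0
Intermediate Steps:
W = 0 (W = 0 + 0 = 0)
m(y) = 1/y
(W*m(-1*6/(-2)))² = (0/((-1*6/(-2))))² = (0/((-6*(-½))))² = (0/3)² = (0*(⅓))² = 0² = 0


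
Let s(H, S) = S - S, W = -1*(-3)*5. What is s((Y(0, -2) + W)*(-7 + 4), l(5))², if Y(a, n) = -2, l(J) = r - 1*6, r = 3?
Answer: 0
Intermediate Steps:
W = 15 (W = 3*5 = 15)
l(J) = -3 (l(J) = 3 - 1*6 = 3 - 6 = -3)
s(H, S) = 0
s((Y(0, -2) + W)*(-7 + 4), l(5))² = 0² = 0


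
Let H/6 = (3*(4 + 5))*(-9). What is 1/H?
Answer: -1/1458 ≈ -0.00068587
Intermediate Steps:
H = -1458 (H = 6*((3*(4 + 5))*(-9)) = 6*((3*9)*(-9)) = 6*(27*(-9)) = 6*(-243) = -1458)
1/H = 1/(-1458) = -1/1458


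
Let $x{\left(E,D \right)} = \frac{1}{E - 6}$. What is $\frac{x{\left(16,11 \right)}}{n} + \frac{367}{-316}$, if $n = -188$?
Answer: $- \frac{172569}{148520} \approx -1.1619$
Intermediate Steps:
$x{\left(E,D \right)} = \frac{1}{-6 + E}$
$\frac{x{\left(16,11 \right)}}{n} + \frac{367}{-316} = \frac{1}{\left(-6 + 16\right) \left(-188\right)} + \frac{367}{-316} = \frac{1}{10} \left(- \frac{1}{188}\right) + 367 \left(- \frac{1}{316}\right) = \frac{1}{10} \left(- \frac{1}{188}\right) - \frac{367}{316} = - \frac{1}{1880} - \frac{367}{316} = - \frac{172569}{148520}$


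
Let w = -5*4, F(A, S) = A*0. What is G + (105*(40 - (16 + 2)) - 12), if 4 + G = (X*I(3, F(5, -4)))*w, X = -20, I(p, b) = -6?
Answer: -106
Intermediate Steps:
F(A, S) = 0
w = -20
G = -2404 (G = -4 - 20*(-6)*(-20) = -4 + 120*(-20) = -4 - 2400 = -2404)
G + (105*(40 - (16 + 2)) - 12) = -2404 + (105*(40 - (16 + 2)) - 12) = -2404 + (105*(40 - 1*18) - 12) = -2404 + (105*(40 - 18) - 12) = -2404 + (105*22 - 12) = -2404 + (2310 - 12) = -2404 + 2298 = -106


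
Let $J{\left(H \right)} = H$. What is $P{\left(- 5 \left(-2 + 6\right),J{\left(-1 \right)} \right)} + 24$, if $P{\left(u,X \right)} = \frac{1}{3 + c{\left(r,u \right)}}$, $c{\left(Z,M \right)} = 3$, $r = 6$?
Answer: $\frac{145}{6} \approx 24.167$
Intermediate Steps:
$P{\left(u,X \right)} = \frac{1}{6}$ ($P{\left(u,X \right)} = \frac{1}{3 + 3} = \frac{1}{6}$)
$P{\left(- 5 \left(-2 + 6\right),J{\left(-1 \right)} \right)} + 24 = \frac{1}{6} + 24 = \frac{145}{6}$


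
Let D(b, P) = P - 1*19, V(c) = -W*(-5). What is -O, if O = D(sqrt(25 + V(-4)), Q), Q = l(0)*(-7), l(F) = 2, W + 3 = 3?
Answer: 33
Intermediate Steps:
W = 0 (W = -3 + 3 = 0)
V(c) = 0 (V(c) = -1*0*(-5) = 0*(-5) = 0)
Q = -14 (Q = 2*(-7) = -14)
D(b, P) = -19 + P (D(b, P) = P - 19 = -19 + P)
O = -33 (O = -19 - 14 = -33)
-O = -1*(-33) = 33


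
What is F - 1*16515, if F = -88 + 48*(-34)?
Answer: -18235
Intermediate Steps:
F = -1720 (F = -88 - 1632 = -1720)
F - 1*16515 = -1720 - 1*16515 = -1720 - 16515 = -18235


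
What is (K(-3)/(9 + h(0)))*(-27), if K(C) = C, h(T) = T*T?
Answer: 9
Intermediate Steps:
h(T) = T²
(K(-3)/(9 + h(0)))*(-27) = -3/(9 + 0²)*(-27) = -3/(9 + 0)*(-27) = -3/9*(-27) = -3*⅑*(-27) = -⅓*(-27) = 9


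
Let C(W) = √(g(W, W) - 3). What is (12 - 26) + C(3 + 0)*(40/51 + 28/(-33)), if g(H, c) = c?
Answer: -14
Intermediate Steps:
C(W) = √(-3 + W) (C(W) = √(W - 3) = √(-3 + W))
(12 - 26) + C(3 + 0)*(40/51 + 28/(-33)) = (12 - 26) + √(-3 + (3 + 0))*(40/51 + 28/(-33)) = -14 + √(-3 + 3)*(40*(1/51) + 28*(-1/33)) = -14 + √0*(40/51 - 28/33) = -14 + 0*(-12/187) = -14 + 0 = -14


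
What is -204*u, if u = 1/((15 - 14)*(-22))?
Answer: 102/11 ≈ 9.2727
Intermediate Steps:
u = -1/22 (u = 1/(1*(-22)) = 1/(-22) = -1/22 ≈ -0.045455)
-204*u = -204*(-1/22) = 102/11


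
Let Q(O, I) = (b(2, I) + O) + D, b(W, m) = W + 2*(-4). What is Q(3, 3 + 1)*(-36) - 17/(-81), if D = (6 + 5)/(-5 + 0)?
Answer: 75901/405 ≈ 187.41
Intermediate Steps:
b(W, m) = -8 + W (b(W, m) = W - 8 = -8 + W)
D = -11/5 (D = 11/(-5) = 11*(-⅕) = -11/5 ≈ -2.2000)
Q(O, I) = -41/5 + O (Q(O, I) = ((-8 + 2) + O) - 11/5 = (-6 + O) - 11/5 = -41/5 + O)
Q(3, 3 + 1)*(-36) - 17/(-81) = (-41/5 + 3)*(-36) - 17/(-81) = -26/5*(-36) - 17*(-1/81) = 936/5 + 17/81 = 75901/405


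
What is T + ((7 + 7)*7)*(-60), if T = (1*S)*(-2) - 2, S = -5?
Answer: -5872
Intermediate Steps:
T = 8 (T = (1*(-5))*(-2) - 2 = -5*(-2) - 2 = 10 - 2 = 8)
T + ((7 + 7)*7)*(-60) = 8 + ((7 + 7)*7)*(-60) = 8 + (14*7)*(-60) = 8 + 98*(-60) = 8 - 5880 = -5872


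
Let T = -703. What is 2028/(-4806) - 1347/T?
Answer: 841333/563103 ≈ 1.4941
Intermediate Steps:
2028/(-4806) - 1347/T = 2028/(-4806) - 1347/(-703) = 2028*(-1/4806) - 1347*(-1/703) = -338/801 + 1347/703 = 841333/563103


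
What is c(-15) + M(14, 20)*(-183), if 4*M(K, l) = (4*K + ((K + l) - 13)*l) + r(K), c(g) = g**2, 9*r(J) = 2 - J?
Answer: -21491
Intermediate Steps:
r(J) = 2/9 - J/9 (r(J) = (2 - J)/9 = 2/9 - J/9)
M(K, l) = 1/18 + 35*K/36 + l*(-13 + K + l)/4 (M(K, l) = ((4*K + ((K + l) - 13)*l) + (2/9 - K/9))/4 = ((4*K + (-13 + K + l)*l) + (2/9 - K/9))/4 = ((4*K + l*(-13 + K + l)) + (2/9 - K/9))/4 = (2/9 + 35*K/9 + l*(-13 + K + l))/4 = 1/18 + 35*K/36 + l*(-13 + K + l)/4)
c(-15) + M(14, 20)*(-183) = (-15)**2 + (1/18 - 13/4*20 + (1/4)*20**2 + (35/36)*14 + (1/4)*14*20)*(-183) = 225 + (1/18 - 65 + (1/4)*400 + 245/18 + 70)*(-183) = 225 + (1/18 - 65 + 100 + 245/18 + 70)*(-183) = 225 + (356/3)*(-183) = 225 - 21716 = -21491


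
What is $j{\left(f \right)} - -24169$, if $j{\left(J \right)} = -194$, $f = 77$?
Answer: $23975$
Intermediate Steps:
$j{\left(f \right)} - -24169 = -194 - -24169 = -194 + 24169 = 23975$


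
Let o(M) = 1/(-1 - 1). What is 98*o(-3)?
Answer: -49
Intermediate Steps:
o(M) = -1/2 (o(M) = 1/(-2) = -1/2)
98*o(-3) = 98*(-1/2) = -49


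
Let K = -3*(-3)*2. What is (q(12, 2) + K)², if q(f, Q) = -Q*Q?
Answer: 196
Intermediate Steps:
K = 18 (K = 9*2 = 18)
q(f, Q) = -Q²
(q(12, 2) + K)² = (-1*2² + 18)² = (-1*4 + 18)² = (-4 + 18)² = 14² = 196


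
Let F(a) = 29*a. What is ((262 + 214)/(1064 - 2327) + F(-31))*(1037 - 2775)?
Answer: 1974216794/1263 ≈ 1.5631e+6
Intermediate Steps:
((262 + 214)/(1064 - 2327) + F(-31))*(1037 - 2775) = ((262 + 214)/(1064 - 2327) + 29*(-31))*(1037 - 2775) = (476/(-1263) - 899)*(-1738) = (476*(-1/1263) - 899)*(-1738) = (-476/1263 - 899)*(-1738) = -1135913/1263*(-1738) = 1974216794/1263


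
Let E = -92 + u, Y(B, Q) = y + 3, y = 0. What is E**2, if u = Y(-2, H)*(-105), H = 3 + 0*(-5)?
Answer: 165649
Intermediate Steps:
H = 3 (H = 3 + 0 = 3)
Y(B, Q) = 3 (Y(B, Q) = 0 + 3 = 3)
u = -315 (u = 3*(-105) = -315)
E = -407 (E = -92 - 315 = -407)
E**2 = (-407)**2 = 165649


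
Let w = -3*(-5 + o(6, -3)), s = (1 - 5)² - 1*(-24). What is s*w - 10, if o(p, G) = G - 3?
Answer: 1310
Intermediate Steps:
o(p, G) = -3 + G
s = 40 (s = (-4)² + 24 = 16 + 24 = 40)
w = 33 (w = -3*(-5 + (-3 - 3)) = -3*(-5 - 6) = -3*(-11) = 33)
s*w - 10 = 40*33 - 10 = 1320 - 10 = 1310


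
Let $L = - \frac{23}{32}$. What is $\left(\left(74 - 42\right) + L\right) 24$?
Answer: $\frac{3003}{4} \approx 750.75$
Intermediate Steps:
$L = - \frac{23}{32}$ ($L = \left(-23\right) \frac{1}{32} = - \frac{23}{32} \approx -0.71875$)
$\left(\left(74 - 42\right) + L\right) 24 = \left(\left(74 - 42\right) - \frac{23}{32}\right) 24 = \left(32 - \frac{23}{32}\right) 24 = \frac{1001}{32} \cdot 24 = \frac{3003}{4}$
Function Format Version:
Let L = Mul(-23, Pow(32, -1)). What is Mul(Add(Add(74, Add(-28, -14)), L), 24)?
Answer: Rational(3003, 4) ≈ 750.75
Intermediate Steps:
L = Rational(-23, 32) (L = Mul(-23, Rational(1, 32)) = Rational(-23, 32) ≈ -0.71875)
Mul(Add(Add(74, Add(-28, -14)), L), 24) = Mul(Add(Add(74, Add(-28, -14)), Rational(-23, 32)), 24) = Mul(Add(Add(74, -42), Rational(-23, 32)), 24) = Mul(Add(32, Rational(-23, 32)), 24) = Mul(Rational(1001, 32), 24) = Rational(3003, 4)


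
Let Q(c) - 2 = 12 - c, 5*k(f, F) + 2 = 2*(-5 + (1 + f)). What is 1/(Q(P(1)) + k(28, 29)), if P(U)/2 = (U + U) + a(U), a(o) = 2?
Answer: 5/76 ≈ 0.065789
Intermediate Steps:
k(f, F) = -2 + 2*f/5 (k(f, F) = -2/5 + (2*(-5 + (1 + f)))/5 = -2/5 + (2*(-4 + f))/5 = -2/5 + (-8 + 2*f)/5 = -2/5 + (-8/5 + 2*f/5) = -2 + 2*f/5)
P(U) = 4 + 4*U (P(U) = 2*((U + U) + 2) = 2*(2*U + 2) = 2*(2 + 2*U) = 4 + 4*U)
Q(c) = 14 - c (Q(c) = 2 + (12 - c) = 14 - c)
1/(Q(P(1)) + k(28, 29)) = 1/((14 - (4 + 4*1)) + (-2 + (2/5)*28)) = 1/((14 - (4 + 4)) + (-2 + 56/5)) = 1/((14 - 1*8) + 46/5) = 1/((14 - 8) + 46/5) = 1/(6 + 46/5) = 1/(76/5) = 5/76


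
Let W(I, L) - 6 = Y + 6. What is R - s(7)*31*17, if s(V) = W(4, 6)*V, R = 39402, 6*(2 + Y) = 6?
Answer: -1177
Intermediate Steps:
Y = -1 (Y = -2 + (⅙)*6 = -2 + 1 = -1)
W(I, L) = 11 (W(I, L) = 6 + (-1 + 6) = 6 + 5 = 11)
s(V) = 11*V
R - s(7)*31*17 = 39402 - (11*7)*31*17 = 39402 - 77*31*17 = 39402 - 2387*17 = 39402 - 1*40579 = 39402 - 40579 = -1177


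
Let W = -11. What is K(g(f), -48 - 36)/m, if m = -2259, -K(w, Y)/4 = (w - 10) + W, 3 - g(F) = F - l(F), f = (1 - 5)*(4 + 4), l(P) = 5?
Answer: 76/2259 ≈ 0.033643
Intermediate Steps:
f = -32 (f = -4*8 = -32)
g(F) = 8 - F (g(F) = 3 - (F - 1*5) = 3 - (F - 5) = 3 - (-5 + F) = 3 + (5 - F) = 8 - F)
K(w, Y) = 84 - 4*w (K(w, Y) = -4*((w - 10) - 11) = -4*((-10 + w) - 11) = -4*(-21 + w) = 84 - 4*w)
K(g(f), -48 - 36)/m = (84 - 4*(8 - 1*(-32)))/(-2259) = (84 - 4*(8 + 32))*(-1/2259) = (84 - 4*40)*(-1/2259) = (84 - 160)*(-1/2259) = -76*(-1/2259) = 76/2259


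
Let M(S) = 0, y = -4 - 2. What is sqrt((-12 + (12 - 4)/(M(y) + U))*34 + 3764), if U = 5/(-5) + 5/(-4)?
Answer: 2*sqrt(7279)/3 ≈ 56.878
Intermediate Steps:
U = -9/4 (U = 5*(-1/5) + 5*(-1/4) = -1 - 5/4 = -9/4 ≈ -2.2500)
y = -6
sqrt((-12 + (12 - 4)/(M(y) + U))*34 + 3764) = sqrt((-12 + (12 - 4)/(0 - 9/4))*34 + 3764) = sqrt((-12 + 8/(-9/4))*34 + 3764) = sqrt((-12 + 8*(-4/9))*34 + 3764) = sqrt((-12 - 32/9)*34 + 3764) = sqrt(-140/9*34 + 3764) = sqrt(-4760/9 + 3764) = sqrt(29116/9) = 2*sqrt(7279)/3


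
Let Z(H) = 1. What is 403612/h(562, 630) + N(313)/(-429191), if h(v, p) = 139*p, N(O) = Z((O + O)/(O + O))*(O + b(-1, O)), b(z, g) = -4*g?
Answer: 12379204723/2684589705 ≈ 4.6112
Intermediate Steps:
N(O) = -3*O (N(O) = 1*(O - 4*O) = 1*(-3*O) = -3*O)
403612/h(562, 630) + N(313)/(-429191) = 403612/((139*630)) - 3*313/(-429191) = 403612/87570 - 939*(-1/429191) = 403612*(1/87570) + 939/429191 = 201806/43785 + 939/429191 = 12379204723/2684589705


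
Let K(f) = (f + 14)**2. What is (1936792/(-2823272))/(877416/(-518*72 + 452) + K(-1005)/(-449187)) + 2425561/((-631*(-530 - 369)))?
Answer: 92654305284971962773628/21536288673291589638569 ≈ 4.3022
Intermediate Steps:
K(f) = (14 + f)**2
(1936792/(-2823272))/(877416/(-518*72 + 452) + K(-1005)/(-449187)) + 2425561/((-631*(-530 - 369))) = (1936792/(-2823272))/(877416/(-518*72 + 452) + (14 - 1005)**2/(-449187)) + 2425561/((-631*(-530 - 369))) = (1936792*(-1/2823272))/(877416/(-37296 + 452) + (-991)**2*(-1/449187)) + 2425561/((-631*(-899))) = -242099/(352909*(877416/(-36844) + 982081*(-1/449187))) + 2425561/567269 = -242099/(352909*(877416*(-1/36844) - 982081/449187)) + 2425561*(1/567269) = -242099/(352909*(-219354/9211 - 982081/449187)) + 2425561/567269 = -242099/(352909*(-107576913289/4137461457)) + 2425561/567269 = -242099/352909*(-4137461457/107576913289) + 2425561/567269 = 1001675281278243/37964860891907701 + 2425561/567269 = 92654305284971962773628/21536288673291589638569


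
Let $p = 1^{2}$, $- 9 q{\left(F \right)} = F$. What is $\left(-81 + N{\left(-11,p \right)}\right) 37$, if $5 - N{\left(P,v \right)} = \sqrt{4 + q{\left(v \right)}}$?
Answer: $-2812 - \frac{37 \sqrt{35}}{3} \approx -2885.0$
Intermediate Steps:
$q{\left(F \right)} = - \frac{F}{9}$
$p = 1$
$N{\left(P,v \right)} = 5 - \sqrt{4 - \frac{v}{9}}$
$\left(-81 + N{\left(-11,p \right)}\right) 37 = \left(-81 + \left(5 - \frac{\sqrt{36 - 1}}{3}\right)\right) 37 = \left(-81 + \left(5 - \frac{\sqrt{35}}{3}\right)\right) 37 = \left(-76 - \frac{\sqrt{35}}{3}\right) 37 = -2812 - \frac{37 \sqrt{35}}{3}$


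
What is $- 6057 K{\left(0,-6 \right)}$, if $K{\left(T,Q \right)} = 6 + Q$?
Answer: $0$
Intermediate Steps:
$- 6057 K{\left(0,-6 \right)} = - 6057 \left(6 - 6\right) = \left(-6057\right) 0 = 0$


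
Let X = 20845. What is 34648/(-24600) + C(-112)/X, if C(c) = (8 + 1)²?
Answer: -18006124/12819675 ≈ -1.4046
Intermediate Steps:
C(c) = 81 (C(c) = 9² = 81)
34648/(-24600) + C(-112)/X = 34648/(-24600) + 81/20845 = 34648*(-1/24600) + 81*(1/20845) = -4331/3075 + 81/20845 = -18006124/12819675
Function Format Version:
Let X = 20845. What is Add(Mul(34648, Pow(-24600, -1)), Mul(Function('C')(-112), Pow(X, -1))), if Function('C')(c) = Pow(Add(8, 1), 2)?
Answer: Rational(-18006124, 12819675) ≈ -1.4046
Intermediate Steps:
Function('C')(c) = 81 (Function('C')(c) = Pow(9, 2) = 81)
Add(Mul(34648, Pow(-24600, -1)), Mul(Function('C')(-112), Pow(X, -1))) = Add(Mul(34648, Pow(-24600, -1)), Mul(81, Pow(20845, -1))) = Add(Mul(34648, Rational(-1, 24600)), Mul(81, Rational(1, 20845))) = Add(Rational(-4331, 3075), Rational(81, 20845)) = Rational(-18006124, 12819675)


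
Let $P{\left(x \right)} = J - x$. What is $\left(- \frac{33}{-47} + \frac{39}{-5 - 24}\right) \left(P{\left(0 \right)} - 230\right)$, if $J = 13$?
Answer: $\frac{190092}{1363} \approx 139.47$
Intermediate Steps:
$P{\left(x \right)} = 13 - x$
$\left(- \frac{33}{-47} + \frac{39}{-5 - 24}\right) \left(P{\left(0 \right)} - 230\right) = \left(- \frac{33}{-47} + \frac{39}{-5 - 24}\right) \left(\left(13 - 0\right) - 230\right) = \left(\left(-33\right) \left(- \frac{1}{47}\right) + \frac{39}{-29}\right) \left(\left(13 + 0\right) - 230\right) = \left(\frac{33}{47} + 39 \left(- \frac{1}{29}\right)\right) \left(13 - 230\right) = \left(\frac{33}{47} - \frac{39}{29}\right) \left(-217\right) = \left(- \frac{876}{1363}\right) \left(-217\right) = \frac{190092}{1363}$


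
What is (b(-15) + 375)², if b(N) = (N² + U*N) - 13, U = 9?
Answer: 204304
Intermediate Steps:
b(N) = -13 + N² + 9*N (b(N) = (N² + 9*N) - 13 = -13 + N² + 9*N)
(b(-15) + 375)² = ((-13 + (-15)² + 9*(-15)) + 375)² = ((-13 + 225 - 135) + 375)² = (77 + 375)² = 452² = 204304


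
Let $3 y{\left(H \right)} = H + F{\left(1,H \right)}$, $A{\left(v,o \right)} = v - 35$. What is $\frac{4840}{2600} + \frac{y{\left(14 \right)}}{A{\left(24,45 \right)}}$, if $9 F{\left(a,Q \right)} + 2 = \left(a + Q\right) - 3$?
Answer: $\frac{27097}{19305} \approx 1.4036$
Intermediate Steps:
$A{\left(v,o \right)} = -35 + v$
$F{\left(a,Q \right)} = - \frac{5}{9} + \frac{Q}{9} + \frac{a}{9}$ ($F{\left(a,Q \right)} = - \frac{2}{9} + \frac{\left(a + Q\right) - 3}{9} = - \frac{2}{9} + \frac{\left(Q + a\right) - 3}{9} = - \frac{2}{9} + \frac{-3 + Q + a}{9} = - \frac{2}{9} + \left(- \frac{1}{3} + \frac{Q}{9} + \frac{a}{9}\right) = - \frac{5}{9} + \frac{Q}{9} + \frac{a}{9}$)
$y{\left(H \right)} = - \frac{4}{27} + \frac{10 H}{27}$ ($y{\left(H \right)} = \frac{H + \left(- \frac{5}{9} + \frac{H}{9} + \frac{1}{9} \cdot 1\right)}{3} = \frac{H + \left(- \frac{5}{9} + \frac{H}{9} + \frac{1}{9}\right)}{3} = \frac{H + \left(- \frac{4}{9} + \frac{H}{9}\right)}{3} = \frac{- \frac{4}{9} + \frac{10 H}{9}}{3} = - \frac{4}{27} + \frac{10 H}{27}$)
$\frac{4840}{2600} + \frac{y{\left(14 \right)}}{A{\left(24,45 \right)}} = \frac{4840}{2600} + \frac{- \frac{4}{27} + \frac{10}{27} \cdot 14}{-35 + 24} = 4840 \cdot \frac{1}{2600} + \frac{- \frac{4}{27} + \frac{140}{27}}{-11} = \frac{121}{65} + \frac{136}{27} \left(- \frac{1}{11}\right) = \frac{121}{65} - \frac{136}{297} = \frac{27097}{19305}$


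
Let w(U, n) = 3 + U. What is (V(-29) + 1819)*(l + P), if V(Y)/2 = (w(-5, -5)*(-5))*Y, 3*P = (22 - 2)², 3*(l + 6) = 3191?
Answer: 1475649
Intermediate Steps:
l = 3173/3 (l = -6 + (⅓)*3191 = -6 + 3191/3 = 3173/3 ≈ 1057.7)
P = 400/3 (P = (22 - 2)²/3 = (⅓)*20² = (⅓)*400 = 400/3 ≈ 133.33)
V(Y) = 20*Y (V(Y) = 2*(((3 - 5)*(-5))*Y) = 2*((-2*(-5))*Y) = 2*(10*Y) = 20*Y)
(V(-29) + 1819)*(l + P) = (20*(-29) + 1819)*(3173/3 + 400/3) = (-580 + 1819)*1191 = 1239*1191 = 1475649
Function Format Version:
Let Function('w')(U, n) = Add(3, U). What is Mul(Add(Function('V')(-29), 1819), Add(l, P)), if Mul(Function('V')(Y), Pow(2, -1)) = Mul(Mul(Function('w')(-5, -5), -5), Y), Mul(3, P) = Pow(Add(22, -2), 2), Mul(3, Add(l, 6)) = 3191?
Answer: 1475649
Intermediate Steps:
l = Rational(3173, 3) (l = Add(-6, Mul(Rational(1, 3), 3191)) = Add(-6, Rational(3191, 3)) = Rational(3173, 3) ≈ 1057.7)
P = Rational(400, 3) (P = Mul(Rational(1, 3), Pow(Add(22, -2), 2)) = Mul(Rational(1, 3), Pow(20, 2)) = Mul(Rational(1, 3), 400) = Rational(400, 3) ≈ 133.33)
Function('V')(Y) = Mul(20, Y) (Function('V')(Y) = Mul(2, Mul(Mul(Add(3, -5), -5), Y)) = Mul(2, Mul(Mul(-2, -5), Y)) = Mul(2, Mul(10, Y)) = Mul(20, Y))
Mul(Add(Function('V')(-29), 1819), Add(l, P)) = Mul(Add(Mul(20, -29), 1819), Add(Rational(3173, 3), Rational(400, 3))) = Mul(Add(-580, 1819), 1191) = Mul(1239, 1191) = 1475649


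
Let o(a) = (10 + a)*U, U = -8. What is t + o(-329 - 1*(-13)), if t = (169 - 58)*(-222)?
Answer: -22194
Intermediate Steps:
o(a) = -80 - 8*a (o(a) = (10 + a)*(-8) = -80 - 8*a)
t = -24642 (t = 111*(-222) = -24642)
t + o(-329 - 1*(-13)) = -24642 + (-80 - 8*(-329 - 1*(-13))) = -24642 + (-80 - 8*(-329 + 13)) = -24642 + (-80 - 8*(-316)) = -24642 + (-80 + 2528) = -24642 + 2448 = -22194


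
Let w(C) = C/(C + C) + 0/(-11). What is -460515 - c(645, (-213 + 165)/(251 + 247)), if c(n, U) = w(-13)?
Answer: -921031/2 ≈ -4.6052e+5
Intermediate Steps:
w(C) = ½ (w(C) = C/((2*C)) + 0*(-1/11) = C*(1/(2*C)) + 0 = ½ + 0 = ½)
c(n, U) = ½
-460515 - c(645, (-213 + 165)/(251 + 247)) = -460515 - 1*½ = -460515 - ½ = -921031/2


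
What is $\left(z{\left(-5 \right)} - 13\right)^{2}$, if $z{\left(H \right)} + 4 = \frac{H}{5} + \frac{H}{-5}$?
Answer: $289$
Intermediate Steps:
$z{\left(H \right)} = -4$ ($z{\left(H \right)} = -4 + \left(\frac{H}{5} + \frac{H}{-5}\right) = -4 + \left(H \frac{1}{5} + H \left(- \frac{1}{5}\right)\right) = -4 + \left(\frac{H}{5} - \frac{H}{5}\right) = -4 + 0 = -4$)
$\left(z{\left(-5 \right)} - 13\right)^{2} = \left(-4 - 13\right)^{2} = \left(-17\right)^{2} = 289$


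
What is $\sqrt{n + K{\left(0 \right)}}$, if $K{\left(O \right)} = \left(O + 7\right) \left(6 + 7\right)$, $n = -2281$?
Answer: $i \sqrt{2190} \approx 46.797 i$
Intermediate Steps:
$K{\left(O \right)} = 91 + 13 O$ ($K{\left(O \right)} = \left(7 + O\right) 13 = 91 + 13 O$)
$\sqrt{n + K{\left(0 \right)}} = \sqrt{-2281 + \left(91 + 13 \cdot 0\right)} = \sqrt{-2281 + \left(91 + 0\right)} = \sqrt{-2281 + 91} = \sqrt{-2190} = i \sqrt{2190}$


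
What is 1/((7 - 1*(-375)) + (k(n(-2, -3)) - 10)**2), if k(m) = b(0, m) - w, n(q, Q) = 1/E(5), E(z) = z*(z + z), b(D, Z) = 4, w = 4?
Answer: 1/482 ≈ 0.0020747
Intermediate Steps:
E(z) = 2*z**2 (E(z) = z*(2*z) = 2*z**2)
n(q, Q) = 1/50 (n(q, Q) = 1/(2*5**2) = 1/(2*25) = 1/50)
k(m) = 0 (k(m) = 4 - 1*4 = 4 - 4 = 0)
1/((7 - 1*(-375)) + (k(n(-2, -3)) - 10)**2) = 1/((7 - 1*(-375)) + (0 - 10)**2) = 1/((7 + 375) + (-10)**2) = 1/(382 + 100) = 1/482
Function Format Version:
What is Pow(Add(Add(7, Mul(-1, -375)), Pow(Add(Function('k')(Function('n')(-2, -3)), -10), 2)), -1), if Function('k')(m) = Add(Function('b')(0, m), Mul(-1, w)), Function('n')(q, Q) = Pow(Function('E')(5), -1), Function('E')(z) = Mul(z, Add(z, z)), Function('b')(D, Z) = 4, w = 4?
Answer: Rational(1, 482) ≈ 0.0020747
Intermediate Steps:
Function('E')(z) = Mul(2, Pow(z, 2)) (Function('E')(z) = Mul(z, Mul(2, z)) = Mul(2, Pow(z, 2)))
Function('n')(q, Q) = Rational(1, 50) (Function('n')(q, Q) = Pow(Mul(2, Pow(5, 2)), -1) = Pow(Mul(2, 25), -1) = Pow(50, -1) = Rational(1, 50))
Function('k')(m) = 0 (Function('k')(m) = Add(4, Mul(-1, 4)) = Add(4, -4) = 0)
Pow(Add(Add(7, Mul(-1, -375)), Pow(Add(Function('k')(Function('n')(-2, -3)), -10), 2)), -1) = Pow(Add(Add(7, Mul(-1, -375)), Pow(Add(0, -10), 2)), -1) = Pow(Add(Add(7, 375), Pow(-10, 2)), -1) = Pow(Add(382, 100), -1) = Pow(482, -1) = Rational(1, 482)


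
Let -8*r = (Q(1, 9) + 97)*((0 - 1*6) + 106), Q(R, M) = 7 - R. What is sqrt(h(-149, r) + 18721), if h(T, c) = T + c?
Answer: 3*sqrt(7682)/2 ≈ 131.47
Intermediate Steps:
r = -2575/2 (r = -((7 - 1*1) + 97)*((0 - 1*6) + 106)/8 = -((7 - 1) + 97)*((0 - 6) + 106)/8 = -(6 + 97)*(-6 + 106)/8 = -103*100/8 = -1/8*10300 = -2575/2 ≈ -1287.5)
sqrt(h(-149, r) + 18721) = sqrt((-149 - 2575/2) + 18721) = sqrt(-2873/2 + 18721) = sqrt(34569/2) = 3*sqrt(7682)/2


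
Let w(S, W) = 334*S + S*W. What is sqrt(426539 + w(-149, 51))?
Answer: sqrt(369174) ≈ 607.60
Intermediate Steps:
sqrt(426539 + w(-149, 51)) = sqrt(426539 - 149*(334 + 51)) = sqrt(426539 - 149*385) = sqrt(426539 - 57365) = sqrt(369174)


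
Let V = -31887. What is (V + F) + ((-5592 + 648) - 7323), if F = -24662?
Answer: -68816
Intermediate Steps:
(V + F) + ((-5592 + 648) - 7323) = (-31887 - 24662) + ((-5592 + 648) - 7323) = -56549 + (-4944 - 7323) = -56549 - 12267 = -68816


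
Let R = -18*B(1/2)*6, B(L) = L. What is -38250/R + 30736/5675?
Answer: 12151583/17025 ≈ 713.75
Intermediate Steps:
R = -54 (R = -18/2*6 = -18*1/2*6 = -9*6 = -54)
-38250/R + 30736/5675 = -38250/(-54) + 30736/5675 = -38250*(-1/54) + 30736*(1/5675) = 2125/3 + 30736/5675 = 12151583/17025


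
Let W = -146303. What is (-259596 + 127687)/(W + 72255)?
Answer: 131909/74048 ≈ 1.7814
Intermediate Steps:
(-259596 + 127687)/(W + 72255) = (-259596 + 127687)/(-146303 + 72255) = -131909/(-74048) = -131909*(-1/74048) = 131909/74048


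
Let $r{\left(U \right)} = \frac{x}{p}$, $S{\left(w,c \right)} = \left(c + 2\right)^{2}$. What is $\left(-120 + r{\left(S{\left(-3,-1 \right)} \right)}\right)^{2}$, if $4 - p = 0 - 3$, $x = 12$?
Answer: $\frac{685584}{49} \approx 13992.0$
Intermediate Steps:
$S{\left(w,c \right)} = \left(2 + c\right)^{2}$
$p = 7$ ($p = 4 - \left(0 - 3\right) = 4 - -3 = 4 + 3 = 7$)
$r{\left(U \right)} = \frac{12}{7}$
$\left(-120 + r{\left(S{\left(-3,-1 \right)} \right)}\right)^{2} = \left(-120 + \frac{12}{7}\right)^{2} = \left(- \frac{828}{7}\right)^{2} = \frac{685584}{49}$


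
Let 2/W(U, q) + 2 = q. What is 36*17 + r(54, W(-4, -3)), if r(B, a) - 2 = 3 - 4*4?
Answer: 601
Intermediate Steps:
W(U, q) = 2/(-2 + q)
r(B, a) = -11 (r(B, a) = 2 + (3 - 4*4) = 2 + (3 - 16) = 2 - 13 = -11)
36*17 + r(54, W(-4, -3)) = 36*17 - 11 = 612 - 11 = 601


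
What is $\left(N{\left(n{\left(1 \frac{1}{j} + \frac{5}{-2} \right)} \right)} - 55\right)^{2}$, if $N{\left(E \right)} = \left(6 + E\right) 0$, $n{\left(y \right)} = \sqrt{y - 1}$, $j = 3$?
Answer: $3025$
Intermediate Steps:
$n{\left(y \right)} = \sqrt{-1 + y}$
$N{\left(E \right)} = 0$
$\left(N{\left(n{\left(1 \frac{1}{j} + \frac{5}{-2} \right)} \right)} - 55\right)^{2} = \left(0 - 55\right)^{2} = \left(-55\right)^{2} = 3025$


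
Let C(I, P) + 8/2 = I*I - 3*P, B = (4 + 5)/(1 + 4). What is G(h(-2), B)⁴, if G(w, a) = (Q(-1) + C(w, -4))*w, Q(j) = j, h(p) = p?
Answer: 234256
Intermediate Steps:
B = 9/5 ≈ 1.8000
C(I, P) = -4 + I² - 3*P (C(I, P) = -4 + (I*I - 3*P) = -4 + (I² - 3*P) = -4 + I² - 3*P)
G(w, a) = w*(7 + w²) (G(w, a) = (-1 + (-4 + w² - 3*(-4)))*w = (-1 + (-4 + w² + 12))*w = (-1 + (8 + w²))*w = (7 + w²)*w = w*(7 + w²))
G(h(-2), B)⁴ = (-2*(7 + (-2)²))⁴ = (-2*(7 + 4))⁴ = (-2*11)⁴ = (-22)⁴ = 234256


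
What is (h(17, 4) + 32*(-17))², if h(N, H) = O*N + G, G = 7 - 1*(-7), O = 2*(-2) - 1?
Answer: 378225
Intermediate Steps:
O = -5 (O = -4 - 1 = -5)
G = 14 (G = 7 + 7 = 14)
h(N, H) = 14 - 5*N (h(N, H) = -5*N + 14 = 14 - 5*N)
(h(17, 4) + 32*(-17))² = ((14 - 5*17) + 32*(-17))² = ((14 - 85) - 544)² = (-71 - 544)² = (-615)² = 378225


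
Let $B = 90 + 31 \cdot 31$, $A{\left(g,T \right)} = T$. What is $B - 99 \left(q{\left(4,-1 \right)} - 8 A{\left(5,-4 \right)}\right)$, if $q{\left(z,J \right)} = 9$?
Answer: $-3008$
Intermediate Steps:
$B = 1051$ ($B = 90 + 961 = 1051$)
$B - 99 \left(q{\left(4,-1 \right)} - 8 A{\left(5,-4 \right)}\right) = 1051 - 99 \left(9 - -32\right) = 1051 - 99 \left(9 + 32\right) = 1051 - 99 \cdot 41 = 1051 - 4059 = -3008$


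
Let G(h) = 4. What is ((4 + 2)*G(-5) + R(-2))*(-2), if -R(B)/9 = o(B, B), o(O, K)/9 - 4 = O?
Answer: 276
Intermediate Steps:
o(O, K) = 36 + 9*O
R(B) = -324 - 81*B (R(B) = -9*(36 + 9*B) = -324 - 81*B)
((4 + 2)*G(-5) + R(-2))*(-2) = ((4 + 2)*4 + (-324 - 81*(-2)))*(-2) = (6*4 + (-324 + 162))*(-2) = (24 - 162)*(-2) = -138*(-2) = 276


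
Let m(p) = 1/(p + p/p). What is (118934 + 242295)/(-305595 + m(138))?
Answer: -50210831/42477704 ≈ -1.1821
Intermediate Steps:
m(p) = 1/(1 + p) (m(p) = 1/(p + 1) = 1/(1 + p))
(118934 + 242295)/(-305595 + m(138)) = (118934 + 242295)/(-305595 + 1/(1 + 138)) = 361229/(-305595 + 1/139) = 361229/(-42477704/139) = 361229*(-139/42477704) = -50210831/42477704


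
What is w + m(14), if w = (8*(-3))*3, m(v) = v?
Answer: -58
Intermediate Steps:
w = -72 (w = -24*3 = -72)
w + m(14) = -72 + 14 = -58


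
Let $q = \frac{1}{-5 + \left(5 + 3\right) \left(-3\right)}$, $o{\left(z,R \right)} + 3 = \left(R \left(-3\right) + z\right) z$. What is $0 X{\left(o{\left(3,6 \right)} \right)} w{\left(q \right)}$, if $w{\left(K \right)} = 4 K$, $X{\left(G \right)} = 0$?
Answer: $0$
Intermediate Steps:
$o{\left(z,R \right)} = -3 + z \left(z - 3 R\right)$ ($o{\left(z,R \right)} = -3 + \left(R \left(-3\right) + z\right) z = -3 + \left(- 3 R + z\right) z = -3 + \left(z - 3 R\right) z = -3 + z \left(z - 3 R\right)$)
$q = - \frac{1}{29}$ ($q = \frac{1}{-5 + 8 \left(-3\right)} = \frac{1}{-5 - 24} = \frac{1}{-29} = - \frac{1}{29} \approx -0.034483$)
$0 X{\left(o{\left(3,6 \right)} \right)} w{\left(q \right)} = 0 \cdot 0 \cdot 4 \left(- \frac{1}{29}\right) = 0 \left(- \frac{4}{29}\right) = 0$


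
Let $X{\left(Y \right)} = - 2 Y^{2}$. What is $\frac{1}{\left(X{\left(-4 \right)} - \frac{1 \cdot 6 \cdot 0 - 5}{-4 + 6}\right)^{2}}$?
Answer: $\frac{4}{3481} \approx 0.0011491$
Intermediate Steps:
$\frac{1}{\left(X{\left(-4 \right)} - \frac{1 \cdot 6 \cdot 0 - 5}{-4 + 6}\right)^{2}} = \frac{1}{\left(- 2 \left(-4\right)^{2} - \frac{1 \cdot 6 \cdot 0 - 5}{-4 + 6}\right)^{2}} = \frac{1}{\left(\left(-2\right) 16 - \frac{6 \cdot 0 - 5}{2}\right)^{2}} = \frac{1}{\left(-32 - \left(0 - 5\right) \frac{1}{2}\right)^{2}} = \frac{1}{\left(-32 - \left(-5\right) \frac{1}{2}\right)^{2}} = \frac{1}{\left(-32 - - \frac{5}{2}\right)^{2}} = \frac{1}{\left(-32 + \frac{5}{2}\right)^{2}} = \frac{1}{\left(- \frac{59}{2}\right)^{2}} = \frac{1}{\frac{3481}{4}} = \frac{4}{3481}$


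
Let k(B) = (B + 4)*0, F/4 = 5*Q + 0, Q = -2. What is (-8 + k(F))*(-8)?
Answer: 64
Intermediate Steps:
F = -40 (F = 4*(5*(-2) + 0) = 4*(-10 + 0) = 4*(-10) = -40)
k(B) = 0 (k(B) = (4 + B)*0 = 0)
(-8 + k(F))*(-8) = (-8 + 0)*(-8) = -8*(-8) = 64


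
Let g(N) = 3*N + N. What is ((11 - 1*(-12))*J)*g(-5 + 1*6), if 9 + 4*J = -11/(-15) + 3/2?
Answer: -4669/30 ≈ -155.63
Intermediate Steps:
J = -203/120 (J = -9/4 + (-11/(-15) + 3/2)/4 = -9/4 + (-11*(-1/15) + 3*(½))/4 = -9/4 + (11/15 + 3/2)/4 = -9/4 + (¼)*(67/30) = -9/4 + 67/120 = -203/120 ≈ -1.6917)
g(N) = 4*N
((11 - 1*(-12))*J)*g(-5 + 1*6) = ((11 - 1*(-12))*(-203/120))*(4*(-5 + 1*6)) = ((11 + 12)*(-203/120))*(4*(-5 + 6)) = (23*(-203/120))*(4*1) = -4669/120*4 = -4669/30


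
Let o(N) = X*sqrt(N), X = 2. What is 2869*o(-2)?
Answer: 5738*I*sqrt(2) ≈ 8114.8*I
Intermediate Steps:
o(N) = 2*sqrt(N)
2869*o(-2) = 2869*(2*sqrt(-2)) = 2869*(2*(I*sqrt(2))) = 2869*(2*I*sqrt(2)) = 5738*I*sqrt(2)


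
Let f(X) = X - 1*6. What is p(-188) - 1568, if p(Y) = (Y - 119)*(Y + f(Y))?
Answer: 115706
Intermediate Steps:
f(X) = -6 + X (f(X) = X - 6 = -6 + X)
p(Y) = (-119 + Y)*(-6 + 2*Y) (p(Y) = (Y - 119)*(Y + (-6 + Y)) = (-119 + Y)*(-6 + 2*Y))
p(-188) - 1568 = (714 - 244*(-188) + 2*(-188)**2) - 1568 = (714 + 45872 + 2*35344) - 1568 = (714 + 45872 + 70688) - 1568 = 117274 - 1568 = 115706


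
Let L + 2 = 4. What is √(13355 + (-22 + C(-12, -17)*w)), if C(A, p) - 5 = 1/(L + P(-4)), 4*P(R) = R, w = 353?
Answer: √15451 ≈ 124.30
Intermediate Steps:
P(R) = R/4
L = 2 (L = -2 + 4 = 2)
C(A, p) = 6 (C(A, p) = 5 + 1/(2 + (¼)*(-4)) = 5 + 1/(2 - 1) = 5 + 1/1 = 5 + 1 = 6)
√(13355 + (-22 + C(-12, -17)*w)) = √(13355 + (-22 + 6*353)) = √(13355 + (-22 + 2118)) = √(13355 + 2096) = √15451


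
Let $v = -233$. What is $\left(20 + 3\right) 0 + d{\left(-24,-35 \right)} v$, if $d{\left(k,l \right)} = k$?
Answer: $5592$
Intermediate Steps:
$\left(20 + 3\right) 0 + d{\left(-24,-35 \right)} v = \left(20 + 3\right) 0 - -5592 = 23 \cdot 0 + 5592 = 0 + 5592 = 5592$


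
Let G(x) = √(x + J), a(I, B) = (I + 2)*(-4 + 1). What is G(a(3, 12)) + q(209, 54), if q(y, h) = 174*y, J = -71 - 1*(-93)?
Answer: 36366 + √7 ≈ 36369.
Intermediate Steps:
J = 22 (J = -71 + 93 = 22)
a(I, B) = -6 - 3*I (a(I, B) = (2 + I)*(-3) = -6 - 3*I)
G(x) = √(22 + x) (G(x) = √(x + 22) = √(22 + x))
G(a(3, 12)) + q(209, 54) = √(22 + (-6 - 3*3)) + 174*209 = √(22 + (-6 - 9)) + 36366 = √(22 - 15) + 36366 = √7 + 36366 = 36366 + √7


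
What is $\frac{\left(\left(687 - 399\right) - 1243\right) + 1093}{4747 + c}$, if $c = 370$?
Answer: $\frac{138}{5117} \approx 0.026969$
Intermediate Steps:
$\frac{\left(\left(687 - 399\right) - 1243\right) + 1093}{4747 + c} = \frac{\left(\left(687 - 399\right) - 1243\right) + 1093}{4747 + 370} = \frac{\left(288 - 1243\right) + 1093}{5117} = \left(-955 + 1093\right) \frac{1}{5117} = 138 \cdot \frac{1}{5117} = \frac{138}{5117}$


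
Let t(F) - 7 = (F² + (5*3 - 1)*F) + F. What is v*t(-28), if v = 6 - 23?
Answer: -6307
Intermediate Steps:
v = -17
t(F) = 7 + F² + 15*F (t(F) = 7 + ((F² + (5*3 - 1)*F) + F) = 7 + ((F² + (15 - 1)*F) + F) = 7 + ((F² + 14*F) + F) = 7 + (F² + 15*F) = 7 + F² + 15*F)
v*t(-28) = -17*(7 + (-28)² + 15*(-28)) = -17*(7 + 784 - 420) = -17*371 = -6307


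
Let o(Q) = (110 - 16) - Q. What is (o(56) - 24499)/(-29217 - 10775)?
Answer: 24461/39992 ≈ 0.61165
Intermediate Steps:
o(Q) = 94 - Q
(o(56) - 24499)/(-29217 - 10775) = ((94 - 1*56) - 24499)/(-29217 - 10775) = ((94 - 56) - 24499)/(-39992) = (38 - 24499)*(-1/39992) = -24461*(-1/39992) = 24461/39992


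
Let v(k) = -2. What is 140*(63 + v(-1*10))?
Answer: 8540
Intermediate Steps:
140*(63 + v(-1*10)) = 140*(63 - 2) = 140*61 = 8540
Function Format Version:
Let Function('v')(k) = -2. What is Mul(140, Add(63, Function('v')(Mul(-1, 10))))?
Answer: 8540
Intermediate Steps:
Mul(140, Add(63, Function('v')(Mul(-1, 10)))) = Mul(140, Add(63, -2)) = Mul(140, 61) = 8540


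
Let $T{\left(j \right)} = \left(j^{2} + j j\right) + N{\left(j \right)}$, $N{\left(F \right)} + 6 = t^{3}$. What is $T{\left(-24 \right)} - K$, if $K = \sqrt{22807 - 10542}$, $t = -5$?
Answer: $1021 - \sqrt{12265} \approx 910.25$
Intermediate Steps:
$K = \sqrt{12265}$ ($K = \sqrt{22807 - 10542} = \sqrt{12265} \approx 110.75$)
$N{\left(F \right)} = -131$ ($N{\left(F \right)} = -6 + \left(-5\right)^{3} = -6 - 125 = -131$)
$T{\left(j \right)} = -131 + 2 j^{2}$ ($T{\left(j \right)} = \left(j^{2} + j j\right) - 131 = \left(j^{2} + j^{2}\right) - 131 = 2 j^{2} - 131 = -131 + 2 j^{2}$)
$T{\left(-24 \right)} - K = \left(-131 + 2 \left(-24\right)^{2}\right) - \sqrt{12265} = \left(-131 + 2 \cdot 576\right) - \sqrt{12265} = \left(-131 + 1152\right) - \sqrt{12265} = 1021 - \sqrt{12265}$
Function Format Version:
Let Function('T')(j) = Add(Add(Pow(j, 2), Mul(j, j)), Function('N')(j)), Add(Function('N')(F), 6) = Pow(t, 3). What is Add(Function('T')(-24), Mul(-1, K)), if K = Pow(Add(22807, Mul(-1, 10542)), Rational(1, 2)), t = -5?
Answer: Add(1021, Mul(-1, Pow(12265, Rational(1, 2)))) ≈ 910.25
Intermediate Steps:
K = Pow(12265, Rational(1, 2)) (K = Pow(Add(22807, -10542), Rational(1, 2)) = Pow(12265, Rational(1, 2)) ≈ 110.75)
Function('N')(F) = -131 (Function('N')(F) = Add(-6, Pow(-5, 3)) = Add(-6, -125) = -131)
Function('T')(j) = Add(-131, Mul(2, Pow(j, 2))) (Function('T')(j) = Add(Add(Pow(j, 2), Mul(j, j)), -131) = Add(Add(Pow(j, 2), Pow(j, 2)), -131) = Add(Mul(2, Pow(j, 2)), -131) = Add(-131, Mul(2, Pow(j, 2))))
Add(Function('T')(-24), Mul(-1, K)) = Add(Add(-131, Mul(2, Pow(-24, 2))), Mul(-1, Pow(12265, Rational(1, 2)))) = Add(Add(-131, Mul(2, 576)), Mul(-1, Pow(12265, Rational(1, 2)))) = Add(Add(-131, 1152), Mul(-1, Pow(12265, Rational(1, 2)))) = Add(1021, Mul(-1, Pow(12265, Rational(1, 2))))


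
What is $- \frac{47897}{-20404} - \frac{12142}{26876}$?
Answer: $\frac{259883601}{137094476} \approx 1.8957$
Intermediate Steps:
$- \frac{47897}{-20404} - \frac{12142}{26876} = \left(-47897\right) \left(- \frac{1}{20404}\right) - \frac{6071}{13438} = \frac{47897}{20404} - \frac{6071}{13438} = \frac{259883601}{137094476}$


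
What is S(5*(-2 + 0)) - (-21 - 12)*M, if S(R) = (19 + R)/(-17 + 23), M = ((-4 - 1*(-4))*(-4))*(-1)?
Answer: 3/2 ≈ 1.5000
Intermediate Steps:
M = 0 (M = ((-4 + 4)*(-4))*(-1) = (0*(-4))*(-1) = 0*(-1) = 0)
S(R) = 19/6 + R/6 (S(R) = (19 + R)/6 = (19 + R)*(⅙) = 19/6 + R/6)
S(5*(-2 + 0)) - (-21 - 12)*M = (19/6 + (5*(-2 + 0))/6) - (-21 - 12)*0 = (19/6 + (5*(-2))/6) - (-33)*0 = (19/6 + (⅙)*(-10)) - 1*0 = (19/6 - 5/3) + 0 = 3/2 + 0 = 3/2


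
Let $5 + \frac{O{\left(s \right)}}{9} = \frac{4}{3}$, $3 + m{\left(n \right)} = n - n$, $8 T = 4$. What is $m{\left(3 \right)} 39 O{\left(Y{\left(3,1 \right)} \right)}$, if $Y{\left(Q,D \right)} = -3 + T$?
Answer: $3861$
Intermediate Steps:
$T = \frac{1}{2}$ ($T = \frac{1}{8} \cdot 4 = \frac{1}{2} \approx 0.5$)
$Y{\left(Q,D \right)} = - \frac{5}{2}$ ($Y{\left(Q,D \right)} = -3 + \frac{1}{2} = - \frac{5}{2}$)
$m{\left(n \right)} = -3$ ($m{\left(n \right)} = -3 + \left(n - n\right) = -3 + 0 = -3$)
$O{\left(s \right)} = -33$ ($O{\left(s \right)} = -45 + 9 \cdot \frac{4}{3} = -45 + 12 = -33$)
$m{\left(3 \right)} 39 O{\left(Y{\left(3,1 \right)} \right)} = \left(-3\right) 39 \left(-33\right) = \left(-117\right) \left(-33\right) = 3861$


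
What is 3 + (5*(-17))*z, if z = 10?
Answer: -847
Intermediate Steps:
3 + (5*(-17))*z = 3 + (5*(-17))*10 = 3 - 85*10 = 3 - 850 = -847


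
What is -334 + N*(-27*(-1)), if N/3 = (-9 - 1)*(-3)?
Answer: 2096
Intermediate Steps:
N = 90 (N = 3*((-9 - 1)*(-3)) = 3*(-10*(-3)) = 3*30 = 90)
-334 + N*(-27*(-1)) = -334 + 90*(-27*(-1)) = -334 + 90*27 = -334 + 2430 = 2096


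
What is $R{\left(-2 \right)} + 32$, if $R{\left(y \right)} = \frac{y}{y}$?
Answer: $33$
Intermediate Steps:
$R{\left(y \right)} = 1$
$R{\left(-2 \right)} + 32 = 1 + 32 = 33$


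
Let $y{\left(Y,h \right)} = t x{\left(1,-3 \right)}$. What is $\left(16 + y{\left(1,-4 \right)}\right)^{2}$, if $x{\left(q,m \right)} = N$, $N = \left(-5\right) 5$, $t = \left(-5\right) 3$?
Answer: $152881$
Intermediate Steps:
$t = -15$
$N = -25$
$x{\left(q,m \right)} = -25$
$y{\left(Y,h \right)} = 375$ ($y{\left(Y,h \right)} = \left(-15\right) \left(-25\right) = 375$)
$\left(16 + y{\left(1,-4 \right)}\right)^{2} = \left(16 + 375\right)^{2} = 391^{2} = 152881$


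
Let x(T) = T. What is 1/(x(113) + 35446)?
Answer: 1/35559 ≈ 2.8122e-5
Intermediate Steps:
1/(x(113) + 35446) = 1/(113 + 35446) = 1/35559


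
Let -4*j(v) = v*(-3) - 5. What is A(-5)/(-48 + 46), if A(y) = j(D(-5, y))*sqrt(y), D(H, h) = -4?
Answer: 7*I*sqrt(5)/8 ≈ 1.9566*I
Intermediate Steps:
j(v) = 5/4 + 3*v/4 (j(v) = -(v*(-3) - 5)/4 = -(-3*v - 5)/4 = -(-5 - 3*v)/4 = 5/4 + 3*v/4)
A(y) = -7*sqrt(y)/4 (A(y) = (5/4 + (3/4)*(-4))*sqrt(y) = (5/4 - 3)*sqrt(y) = -7*sqrt(y)/4)
A(-5)/(-48 + 46) = (-7*I*sqrt(5)/4)/(-48 + 46) = -7*I*sqrt(5)/4/(-2) = -7*I*sqrt(5)/4*(-1/2) = 7*I*sqrt(5)/8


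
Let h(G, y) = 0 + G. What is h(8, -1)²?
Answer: 64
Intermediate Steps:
h(G, y) = G
h(8, -1)² = 8² = 64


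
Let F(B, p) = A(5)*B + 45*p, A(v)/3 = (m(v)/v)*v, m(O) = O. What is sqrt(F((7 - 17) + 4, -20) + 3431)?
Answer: sqrt(2441) ≈ 49.406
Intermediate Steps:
A(v) = 3*v (A(v) = 3*((v/v)*v) = 3*(1*v) = 3*v)
F(B, p) = 15*B + 45*p (F(B, p) = (3*5)*B + 45*p = 15*B + 45*p)
sqrt(F((7 - 17) + 4, -20) + 3431) = sqrt((15*((7 - 17) + 4) + 45*(-20)) + 3431) = sqrt((15*(-10 + 4) - 900) + 3431) = sqrt((15*(-6) - 900) + 3431) = sqrt((-90 - 900) + 3431) = sqrt(-990 + 3431) = sqrt(2441)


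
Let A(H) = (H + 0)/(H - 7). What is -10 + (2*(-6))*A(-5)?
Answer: -15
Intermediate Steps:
A(H) = H/(-7 + H)
-10 + (2*(-6))*A(-5) = -10 + (2*(-6))*(-5/(-7 - 5)) = -10 - (-60)/(-12) = -10 - (-60)*(-1)/12 = -10 - 12*5/12 = -10 - 5 = -15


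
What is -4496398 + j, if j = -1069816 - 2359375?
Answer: -7925589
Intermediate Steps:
j = -3429191
-4496398 + j = -4496398 - 3429191 = -7925589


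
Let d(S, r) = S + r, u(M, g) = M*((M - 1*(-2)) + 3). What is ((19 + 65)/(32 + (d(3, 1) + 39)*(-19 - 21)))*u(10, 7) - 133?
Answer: -29638/211 ≈ -140.46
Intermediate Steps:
u(M, g) = M*(5 + M) (u(M, g) = M*((M + 2) + 3) = M*((2 + M) + 3) = M*(5 + M))
((19 + 65)/(32 + (d(3, 1) + 39)*(-19 - 21)))*u(10, 7) - 133 = ((19 + 65)/(32 + ((3 + 1) + 39)*(-19 - 21)))*(10*(5 + 10)) - 133 = (84/(32 + (4 + 39)*(-40)))*(10*15) - 133 = (84/(32 + 43*(-40)))*150 - 133 = (84/(32 - 1720))*150 - 133 = (84/(-1688))*150 - 133 = (84*(-1/1688))*150 - 133 = -21/422*150 - 133 = -1575/211 - 133 = -29638/211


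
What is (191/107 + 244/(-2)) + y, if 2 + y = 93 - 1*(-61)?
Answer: 3401/107 ≈ 31.785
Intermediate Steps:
y = 152 (y = -2 + (93 - 1*(-61)) = -2 + (93 + 61) = -2 + 154 = 152)
(191/107 + 244/(-2)) + y = (191/107 + 244/(-2)) + 152 = (191*(1/107) + 244*(-½)) + 152 = (191/107 - 122) + 152 = -12863/107 + 152 = 3401/107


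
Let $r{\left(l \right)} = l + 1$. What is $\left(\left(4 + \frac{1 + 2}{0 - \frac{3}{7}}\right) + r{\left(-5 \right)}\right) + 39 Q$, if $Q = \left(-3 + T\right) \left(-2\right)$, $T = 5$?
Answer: $-163$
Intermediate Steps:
$r{\left(l \right)} = 1 + l$
$Q = -4$ ($Q = \left(-3 + 5\right) \left(-2\right) = 2 \left(-2\right) = -4$)
$\left(\left(4 + \frac{1 + 2}{0 - \frac{3}{7}}\right) + r{\left(-5 \right)}\right) + 39 Q = \left(\left(4 + \frac{1 + 2}{0 - \frac{3}{7}}\right) + \left(1 - 5\right)\right) + 39 \left(-4\right) = \left(\left(4 + \frac{3}{0 - \frac{3}{7}}\right) - 4\right) - 156 = \left(\left(4 + \frac{3}{- \frac{3}{7}}\right) - 4\right) - 156 = \left(\left(4 + 3 \left(- \frac{7}{3}\right)\right) - 4\right) - 156 = \left(\left(4 - 7\right) - 4\right) - 156 = \left(-3 - 4\right) - 156 = -7 - 156 = -163$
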